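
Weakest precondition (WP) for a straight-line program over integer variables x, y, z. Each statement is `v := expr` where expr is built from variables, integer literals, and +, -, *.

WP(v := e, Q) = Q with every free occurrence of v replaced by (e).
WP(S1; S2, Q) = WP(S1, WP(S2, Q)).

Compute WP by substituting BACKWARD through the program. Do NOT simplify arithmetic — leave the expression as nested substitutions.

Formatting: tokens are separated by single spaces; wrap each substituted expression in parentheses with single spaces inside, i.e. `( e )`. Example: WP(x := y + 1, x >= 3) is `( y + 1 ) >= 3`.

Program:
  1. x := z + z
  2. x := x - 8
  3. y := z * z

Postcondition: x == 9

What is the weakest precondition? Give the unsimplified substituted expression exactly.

post: x == 9
stmt 3: y := z * z  -- replace 0 occurrence(s) of y with (z * z)
  => x == 9
stmt 2: x := x - 8  -- replace 1 occurrence(s) of x with (x - 8)
  => ( x - 8 ) == 9
stmt 1: x := z + z  -- replace 1 occurrence(s) of x with (z + z)
  => ( ( z + z ) - 8 ) == 9

Answer: ( ( z + z ) - 8 ) == 9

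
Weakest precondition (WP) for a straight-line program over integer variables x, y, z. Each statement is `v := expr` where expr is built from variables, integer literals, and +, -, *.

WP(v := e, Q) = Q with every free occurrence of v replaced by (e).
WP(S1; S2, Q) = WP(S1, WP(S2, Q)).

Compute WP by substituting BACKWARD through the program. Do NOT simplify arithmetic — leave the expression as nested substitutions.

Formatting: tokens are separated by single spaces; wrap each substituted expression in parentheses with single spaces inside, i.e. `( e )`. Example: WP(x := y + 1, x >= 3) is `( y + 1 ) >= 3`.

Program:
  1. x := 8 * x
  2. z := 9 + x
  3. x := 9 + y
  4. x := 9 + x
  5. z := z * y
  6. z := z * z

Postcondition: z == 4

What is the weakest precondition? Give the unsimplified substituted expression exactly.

post: z == 4
stmt 6: z := z * z  -- replace 1 occurrence(s) of z with (z * z)
  => ( z * z ) == 4
stmt 5: z := z * y  -- replace 2 occurrence(s) of z with (z * y)
  => ( ( z * y ) * ( z * y ) ) == 4
stmt 4: x := 9 + x  -- replace 0 occurrence(s) of x with (9 + x)
  => ( ( z * y ) * ( z * y ) ) == 4
stmt 3: x := 9 + y  -- replace 0 occurrence(s) of x with (9 + y)
  => ( ( z * y ) * ( z * y ) ) == 4
stmt 2: z := 9 + x  -- replace 2 occurrence(s) of z with (9 + x)
  => ( ( ( 9 + x ) * y ) * ( ( 9 + x ) * y ) ) == 4
stmt 1: x := 8 * x  -- replace 2 occurrence(s) of x with (8 * x)
  => ( ( ( 9 + ( 8 * x ) ) * y ) * ( ( 9 + ( 8 * x ) ) * y ) ) == 4

Answer: ( ( ( 9 + ( 8 * x ) ) * y ) * ( ( 9 + ( 8 * x ) ) * y ) ) == 4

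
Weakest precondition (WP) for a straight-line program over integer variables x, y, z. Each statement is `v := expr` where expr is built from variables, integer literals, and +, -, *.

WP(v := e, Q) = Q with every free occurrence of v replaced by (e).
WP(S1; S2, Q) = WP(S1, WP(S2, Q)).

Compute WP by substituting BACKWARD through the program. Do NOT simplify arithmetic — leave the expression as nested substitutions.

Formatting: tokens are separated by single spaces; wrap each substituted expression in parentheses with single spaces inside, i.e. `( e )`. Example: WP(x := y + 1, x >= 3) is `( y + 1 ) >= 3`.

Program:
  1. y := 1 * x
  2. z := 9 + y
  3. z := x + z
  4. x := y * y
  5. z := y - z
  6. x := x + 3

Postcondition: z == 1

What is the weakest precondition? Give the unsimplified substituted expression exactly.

post: z == 1
stmt 6: x := x + 3  -- replace 0 occurrence(s) of x with (x + 3)
  => z == 1
stmt 5: z := y - z  -- replace 1 occurrence(s) of z with (y - z)
  => ( y - z ) == 1
stmt 4: x := y * y  -- replace 0 occurrence(s) of x with (y * y)
  => ( y - z ) == 1
stmt 3: z := x + z  -- replace 1 occurrence(s) of z with (x + z)
  => ( y - ( x + z ) ) == 1
stmt 2: z := 9 + y  -- replace 1 occurrence(s) of z with (9 + y)
  => ( y - ( x + ( 9 + y ) ) ) == 1
stmt 1: y := 1 * x  -- replace 2 occurrence(s) of y with (1 * x)
  => ( ( 1 * x ) - ( x + ( 9 + ( 1 * x ) ) ) ) == 1

Answer: ( ( 1 * x ) - ( x + ( 9 + ( 1 * x ) ) ) ) == 1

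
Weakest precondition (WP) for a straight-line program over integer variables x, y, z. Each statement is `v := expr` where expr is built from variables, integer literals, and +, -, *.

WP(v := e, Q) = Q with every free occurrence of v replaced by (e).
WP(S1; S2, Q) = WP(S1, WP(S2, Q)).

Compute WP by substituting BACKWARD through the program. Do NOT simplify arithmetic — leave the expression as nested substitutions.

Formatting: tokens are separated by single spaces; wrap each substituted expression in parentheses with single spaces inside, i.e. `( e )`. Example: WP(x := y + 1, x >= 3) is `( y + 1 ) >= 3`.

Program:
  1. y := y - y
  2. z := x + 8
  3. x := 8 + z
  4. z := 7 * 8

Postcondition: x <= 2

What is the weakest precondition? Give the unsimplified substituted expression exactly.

post: x <= 2
stmt 4: z := 7 * 8  -- replace 0 occurrence(s) of z with (7 * 8)
  => x <= 2
stmt 3: x := 8 + z  -- replace 1 occurrence(s) of x with (8 + z)
  => ( 8 + z ) <= 2
stmt 2: z := x + 8  -- replace 1 occurrence(s) of z with (x + 8)
  => ( 8 + ( x + 8 ) ) <= 2
stmt 1: y := y - y  -- replace 0 occurrence(s) of y with (y - y)
  => ( 8 + ( x + 8 ) ) <= 2

Answer: ( 8 + ( x + 8 ) ) <= 2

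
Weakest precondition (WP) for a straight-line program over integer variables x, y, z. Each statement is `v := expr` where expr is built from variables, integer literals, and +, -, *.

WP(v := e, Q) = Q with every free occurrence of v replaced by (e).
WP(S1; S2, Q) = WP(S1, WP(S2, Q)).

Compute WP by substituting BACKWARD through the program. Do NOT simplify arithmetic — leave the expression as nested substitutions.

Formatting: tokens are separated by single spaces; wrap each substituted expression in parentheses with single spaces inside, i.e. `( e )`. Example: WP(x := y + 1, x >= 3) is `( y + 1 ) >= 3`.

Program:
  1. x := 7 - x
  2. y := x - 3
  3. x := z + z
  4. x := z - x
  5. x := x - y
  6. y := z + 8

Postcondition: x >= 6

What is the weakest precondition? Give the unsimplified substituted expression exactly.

Answer: ( ( z - ( z + z ) ) - ( ( 7 - x ) - 3 ) ) >= 6

Derivation:
post: x >= 6
stmt 6: y := z + 8  -- replace 0 occurrence(s) of y with (z + 8)
  => x >= 6
stmt 5: x := x - y  -- replace 1 occurrence(s) of x with (x - y)
  => ( x - y ) >= 6
stmt 4: x := z - x  -- replace 1 occurrence(s) of x with (z - x)
  => ( ( z - x ) - y ) >= 6
stmt 3: x := z + z  -- replace 1 occurrence(s) of x with (z + z)
  => ( ( z - ( z + z ) ) - y ) >= 6
stmt 2: y := x - 3  -- replace 1 occurrence(s) of y with (x - 3)
  => ( ( z - ( z + z ) ) - ( x - 3 ) ) >= 6
stmt 1: x := 7 - x  -- replace 1 occurrence(s) of x with (7 - x)
  => ( ( z - ( z + z ) ) - ( ( 7 - x ) - 3 ) ) >= 6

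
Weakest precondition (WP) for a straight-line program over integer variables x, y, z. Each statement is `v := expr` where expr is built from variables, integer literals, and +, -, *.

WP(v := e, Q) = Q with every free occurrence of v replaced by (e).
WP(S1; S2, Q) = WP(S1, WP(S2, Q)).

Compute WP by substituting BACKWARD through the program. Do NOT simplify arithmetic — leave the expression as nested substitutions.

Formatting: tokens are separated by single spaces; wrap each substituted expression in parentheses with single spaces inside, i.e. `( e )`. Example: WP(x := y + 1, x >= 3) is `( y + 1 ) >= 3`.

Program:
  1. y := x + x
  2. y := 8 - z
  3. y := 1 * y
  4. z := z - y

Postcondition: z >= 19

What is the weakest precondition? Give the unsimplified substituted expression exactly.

Answer: ( z - ( 1 * ( 8 - z ) ) ) >= 19

Derivation:
post: z >= 19
stmt 4: z := z - y  -- replace 1 occurrence(s) of z with (z - y)
  => ( z - y ) >= 19
stmt 3: y := 1 * y  -- replace 1 occurrence(s) of y with (1 * y)
  => ( z - ( 1 * y ) ) >= 19
stmt 2: y := 8 - z  -- replace 1 occurrence(s) of y with (8 - z)
  => ( z - ( 1 * ( 8 - z ) ) ) >= 19
stmt 1: y := x + x  -- replace 0 occurrence(s) of y with (x + x)
  => ( z - ( 1 * ( 8 - z ) ) ) >= 19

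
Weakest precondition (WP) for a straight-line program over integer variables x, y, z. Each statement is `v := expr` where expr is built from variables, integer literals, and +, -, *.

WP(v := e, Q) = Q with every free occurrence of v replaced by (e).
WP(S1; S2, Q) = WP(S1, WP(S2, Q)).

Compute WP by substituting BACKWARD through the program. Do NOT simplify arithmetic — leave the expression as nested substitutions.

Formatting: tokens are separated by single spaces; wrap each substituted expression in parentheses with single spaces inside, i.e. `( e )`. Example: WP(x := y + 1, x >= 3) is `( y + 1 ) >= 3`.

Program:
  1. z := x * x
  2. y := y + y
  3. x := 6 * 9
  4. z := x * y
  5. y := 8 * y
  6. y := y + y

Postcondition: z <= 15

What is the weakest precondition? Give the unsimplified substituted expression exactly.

Answer: ( ( 6 * 9 ) * ( y + y ) ) <= 15

Derivation:
post: z <= 15
stmt 6: y := y + y  -- replace 0 occurrence(s) of y with (y + y)
  => z <= 15
stmt 5: y := 8 * y  -- replace 0 occurrence(s) of y with (8 * y)
  => z <= 15
stmt 4: z := x * y  -- replace 1 occurrence(s) of z with (x * y)
  => ( x * y ) <= 15
stmt 3: x := 6 * 9  -- replace 1 occurrence(s) of x with (6 * 9)
  => ( ( 6 * 9 ) * y ) <= 15
stmt 2: y := y + y  -- replace 1 occurrence(s) of y with (y + y)
  => ( ( 6 * 9 ) * ( y + y ) ) <= 15
stmt 1: z := x * x  -- replace 0 occurrence(s) of z with (x * x)
  => ( ( 6 * 9 ) * ( y + y ) ) <= 15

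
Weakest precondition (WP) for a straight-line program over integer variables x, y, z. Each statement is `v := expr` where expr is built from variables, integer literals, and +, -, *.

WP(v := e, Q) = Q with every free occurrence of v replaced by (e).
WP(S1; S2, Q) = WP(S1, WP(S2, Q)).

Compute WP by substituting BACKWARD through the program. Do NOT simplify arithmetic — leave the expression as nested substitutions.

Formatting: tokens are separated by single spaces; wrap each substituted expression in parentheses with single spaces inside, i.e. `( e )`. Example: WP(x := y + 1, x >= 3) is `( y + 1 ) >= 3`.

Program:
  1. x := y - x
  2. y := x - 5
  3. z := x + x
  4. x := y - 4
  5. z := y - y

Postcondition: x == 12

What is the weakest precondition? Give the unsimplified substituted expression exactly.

post: x == 12
stmt 5: z := y - y  -- replace 0 occurrence(s) of z with (y - y)
  => x == 12
stmt 4: x := y - 4  -- replace 1 occurrence(s) of x with (y - 4)
  => ( y - 4 ) == 12
stmt 3: z := x + x  -- replace 0 occurrence(s) of z with (x + x)
  => ( y - 4 ) == 12
stmt 2: y := x - 5  -- replace 1 occurrence(s) of y with (x - 5)
  => ( ( x - 5 ) - 4 ) == 12
stmt 1: x := y - x  -- replace 1 occurrence(s) of x with (y - x)
  => ( ( ( y - x ) - 5 ) - 4 ) == 12

Answer: ( ( ( y - x ) - 5 ) - 4 ) == 12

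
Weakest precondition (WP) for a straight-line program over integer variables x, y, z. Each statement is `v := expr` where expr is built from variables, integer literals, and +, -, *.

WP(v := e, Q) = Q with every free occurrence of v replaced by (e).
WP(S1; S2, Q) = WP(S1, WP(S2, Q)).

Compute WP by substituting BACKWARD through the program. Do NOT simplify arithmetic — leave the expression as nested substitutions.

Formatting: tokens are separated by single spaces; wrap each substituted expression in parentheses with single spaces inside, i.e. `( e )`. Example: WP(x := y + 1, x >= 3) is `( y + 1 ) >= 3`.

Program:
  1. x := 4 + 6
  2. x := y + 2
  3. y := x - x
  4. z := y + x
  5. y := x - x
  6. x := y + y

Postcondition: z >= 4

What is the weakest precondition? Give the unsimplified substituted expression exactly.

Answer: ( ( ( y + 2 ) - ( y + 2 ) ) + ( y + 2 ) ) >= 4

Derivation:
post: z >= 4
stmt 6: x := y + y  -- replace 0 occurrence(s) of x with (y + y)
  => z >= 4
stmt 5: y := x - x  -- replace 0 occurrence(s) of y with (x - x)
  => z >= 4
stmt 4: z := y + x  -- replace 1 occurrence(s) of z with (y + x)
  => ( y + x ) >= 4
stmt 3: y := x - x  -- replace 1 occurrence(s) of y with (x - x)
  => ( ( x - x ) + x ) >= 4
stmt 2: x := y + 2  -- replace 3 occurrence(s) of x with (y + 2)
  => ( ( ( y + 2 ) - ( y + 2 ) ) + ( y + 2 ) ) >= 4
stmt 1: x := 4 + 6  -- replace 0 occurrence(s) of x with (4 + 6)
  => ( ( ( y + 2 ) - ( y + 2 ) ) + ( y + 2 ) ) >= 4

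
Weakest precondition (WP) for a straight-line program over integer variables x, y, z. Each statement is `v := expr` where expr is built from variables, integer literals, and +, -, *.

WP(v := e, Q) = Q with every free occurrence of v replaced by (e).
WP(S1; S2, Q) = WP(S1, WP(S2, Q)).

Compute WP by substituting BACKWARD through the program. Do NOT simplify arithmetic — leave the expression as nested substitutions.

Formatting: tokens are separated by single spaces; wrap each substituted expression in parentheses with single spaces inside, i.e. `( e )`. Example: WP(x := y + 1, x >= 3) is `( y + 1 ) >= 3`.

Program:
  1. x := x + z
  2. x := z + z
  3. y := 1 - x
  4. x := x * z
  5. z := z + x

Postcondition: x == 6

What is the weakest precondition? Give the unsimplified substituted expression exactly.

Answer: ( ( z + z ) * z ) == 6

Derivation:
post: x == 6
stmt 5: z := z + x  -- replace 0 occurrence(s) of z with (z + x)
  => x == 6
stmt 4: x := x * z  -- replace 1 occurrence(s) of x with (x * z)
  => ( x * z ) == 6
stmt 3: y := 1 - x  -- replace 0 occurrence(s) of y with (1 - x)
  => ( x * z ) == 6
stmt 2: x := z + z  -- replace 1 occurrence(s) of x with (z + z)
  => ( ( z + z ) * z ) == 6
stmt 1: x := x + z  -- replace 0 occurrence(s) of x with (x + z)
  => ( ( z + z ) * z ) == 6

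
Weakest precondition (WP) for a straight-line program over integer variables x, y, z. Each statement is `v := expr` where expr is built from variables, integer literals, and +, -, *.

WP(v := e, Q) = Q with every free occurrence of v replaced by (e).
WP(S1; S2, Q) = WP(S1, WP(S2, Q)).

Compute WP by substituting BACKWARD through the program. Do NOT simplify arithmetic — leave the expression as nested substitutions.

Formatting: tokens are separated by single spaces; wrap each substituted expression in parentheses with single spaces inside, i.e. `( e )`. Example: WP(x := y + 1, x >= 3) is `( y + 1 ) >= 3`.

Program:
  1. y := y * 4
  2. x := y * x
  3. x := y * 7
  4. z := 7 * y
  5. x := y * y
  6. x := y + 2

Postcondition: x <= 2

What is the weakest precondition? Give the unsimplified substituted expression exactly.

Answer: ( ( y * 4 ) + 2 ) <= 2

Derivation:
post: x <= 2
stmt 6: x := y + 2  -- replace 1 occurrence(s) of x with (y + 2)
  => ( y + 2 ) <= 2
stmt 5: x := y * y  -- replace 0 occurrence(s) of x with (y * y)
  => ( y + 2 ) <= 2
stmt 4: z := 7 * y  -- replace 0 occurrence(s) of z with (7 * y)
  => ( y + 2 ) <= 2
stmt 3: x := y * 7  -- replace 0 occurrence(s) of x with (y * 7)
  => ( y + 2 ) <= 2
stmt 2: x := y * x  -- replace 0 occurrence(s) of x with (y * x)
  => ( y + 2 ) <= 2
stmt 1: y := y * 4  -- replace 1 occurrence(s) of y with (y * 4)
  => ( ( y * 4 ) + 2 ) <= 2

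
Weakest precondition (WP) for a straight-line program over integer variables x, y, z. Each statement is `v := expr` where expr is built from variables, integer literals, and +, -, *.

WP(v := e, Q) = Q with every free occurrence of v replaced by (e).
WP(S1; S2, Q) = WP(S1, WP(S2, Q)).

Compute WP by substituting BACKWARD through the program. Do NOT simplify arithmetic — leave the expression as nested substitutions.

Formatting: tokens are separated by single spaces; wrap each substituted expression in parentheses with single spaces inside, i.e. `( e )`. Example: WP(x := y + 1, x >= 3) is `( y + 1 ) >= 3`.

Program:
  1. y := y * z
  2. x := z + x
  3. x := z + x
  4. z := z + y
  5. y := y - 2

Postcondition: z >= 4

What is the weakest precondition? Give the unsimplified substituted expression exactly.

post: z >= 4
stmt 5: y := y - 2  -- replace 0 occurrence(s) of y with (y - 2)
  => z >= 4
stmt 4: z := z + y  -- replace 1 occurrence(s) of z with (z + y)
  => ( z + y ) >= 4
stmt 3: x := z + x  -- replace 0 occurrence(s) of x with (z + x)
  => ( z + y ) >= 4
stmt 2: x := z + x  -- replace 0 occurrence(s) of x with (z + x)
  => ( z + y ) >= 4
stmt 1: y := y * z  -- replace 1 occurrence(s) of y with (y * z)
  => ( z + ( y * z ) ) >= 4

Answer: ( z + ( y * z ) ) >= 4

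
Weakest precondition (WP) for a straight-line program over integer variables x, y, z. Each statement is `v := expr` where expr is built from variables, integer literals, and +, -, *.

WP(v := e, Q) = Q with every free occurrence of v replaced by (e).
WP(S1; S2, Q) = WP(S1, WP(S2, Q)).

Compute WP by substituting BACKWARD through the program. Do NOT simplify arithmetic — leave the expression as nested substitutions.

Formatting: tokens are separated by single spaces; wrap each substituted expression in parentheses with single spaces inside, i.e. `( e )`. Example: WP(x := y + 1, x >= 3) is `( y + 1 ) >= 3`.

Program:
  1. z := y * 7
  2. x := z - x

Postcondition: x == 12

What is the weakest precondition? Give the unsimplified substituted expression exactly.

post: x == 12
stmt 2: x := z - x  -- replace 1 occurrence(s) of x with (z - x)
  => ( z - x ) == 12
stmt 1: z := y * 7  -- replace 1 occurrence(s) of z with (y * 7)
  => ( ( y * 7 ) - x ) == 12

Answer: ( ( y * 7 ) - x ) == 12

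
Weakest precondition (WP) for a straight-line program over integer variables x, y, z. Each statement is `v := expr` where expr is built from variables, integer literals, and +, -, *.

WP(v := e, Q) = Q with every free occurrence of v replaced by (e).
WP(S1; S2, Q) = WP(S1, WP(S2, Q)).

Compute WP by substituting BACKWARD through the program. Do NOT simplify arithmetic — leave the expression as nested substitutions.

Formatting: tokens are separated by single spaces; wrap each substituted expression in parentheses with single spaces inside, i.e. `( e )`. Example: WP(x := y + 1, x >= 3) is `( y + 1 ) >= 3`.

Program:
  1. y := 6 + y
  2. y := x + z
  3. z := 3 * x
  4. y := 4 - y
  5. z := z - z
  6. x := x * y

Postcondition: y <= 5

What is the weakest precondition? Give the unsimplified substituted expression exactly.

Answer: ( 4 - ( x + z ) ) <= 5

Derivation:
post: y <= 5
stmt 6: x := x * y  -- replace 0 occurrence(s) of x with (x * y)
  => y <= 5
stmt 5: z := z - z  -- replace 0 occurrence(s) of z with (z - z)
  => y <= 5
stmt 4: y := 4 - y  -- replace 1 occurrence(s) of y with (4 - y)
  => ( 4 - y ) <= 5
stmt 3: z := 3 * x  -- replace 0 occurrence(s) of z with (3 * x)
  => ( 4 - y ) <= 5
stmt 2: y := x + z  -- replace 1 occurrence(s) of y with (x + z)
  => ( 4 - ( x + z ) ) <= 5
stmt 1: y := 6 + y  -- replace 0 occurrence(s) of y with (6 + y)
  => ( 4 - ( x + z ) ) <= 5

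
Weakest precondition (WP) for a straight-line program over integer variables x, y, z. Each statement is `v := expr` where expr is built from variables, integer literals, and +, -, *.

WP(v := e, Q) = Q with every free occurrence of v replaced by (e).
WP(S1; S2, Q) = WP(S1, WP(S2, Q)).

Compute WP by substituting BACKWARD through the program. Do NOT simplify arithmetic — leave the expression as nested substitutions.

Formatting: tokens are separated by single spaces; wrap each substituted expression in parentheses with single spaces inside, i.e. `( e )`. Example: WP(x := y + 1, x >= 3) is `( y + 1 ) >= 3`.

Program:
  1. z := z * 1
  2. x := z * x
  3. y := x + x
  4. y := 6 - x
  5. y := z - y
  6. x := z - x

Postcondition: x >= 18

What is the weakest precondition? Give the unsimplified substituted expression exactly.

post: x >= 18
stmt 6: x := z - x  -- replace 1 occurrence(s) of x with (z - x)
  => ( z - x ) >= 18
stmt 5: y := z - y  -- replace 0 occurrence(s) of y with (z - y)
  => ( z - x ) >= 18
stmt 4: y := 6 - x  -- replace 0 occurrence(s) of y with (6 - x)
  => ( z - x ) >= 18
stmt 3: y := x + x  -- replace 0 occurrence(s) of y with (x + x)
  => ( z - x ) >= 18
stmt 2: x := z * x  -- replace 1 occurrence(s) of x with (z * x)
  => ( z - ( z * x ) ) >= 18
stmt 1: z := z * 1  -- replace 2 occurrence(s) of z with (z * 1)
  => ( ( z * 1 ) - ( ( z * 1 ) * x ) ) >= 18

Answer: ( ( z * 1 ) - ( ( z * 1 ) * x ) ) >= 18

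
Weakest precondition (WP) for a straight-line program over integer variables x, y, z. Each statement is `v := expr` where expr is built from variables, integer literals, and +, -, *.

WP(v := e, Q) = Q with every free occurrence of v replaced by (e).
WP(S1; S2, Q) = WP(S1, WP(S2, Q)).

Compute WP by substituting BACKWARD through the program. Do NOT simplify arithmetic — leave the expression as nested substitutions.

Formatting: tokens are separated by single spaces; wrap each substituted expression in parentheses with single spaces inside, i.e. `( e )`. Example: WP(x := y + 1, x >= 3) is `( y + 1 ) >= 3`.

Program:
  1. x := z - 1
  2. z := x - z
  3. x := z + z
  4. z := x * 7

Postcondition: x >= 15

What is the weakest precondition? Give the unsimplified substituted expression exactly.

Answer: ( ( ( z - 1 ) - z ) + ( ( z - 1 ) - z ) ) >= 15

Derivation:
post: x >= 15
stmt 4: z := x * 7  -- replace 0 occurrence(s) of z with (x * 7)
  => x >= 15
stmt 3: x := z + z  -- replace 1 occurrence(s) of x with (z + z)
  => ( z + z ) >= 15
stmt 2: z := x - z  -- replace 2 occurrence(s) of z with (x - z)
  => ( ( x - z ) + ( x - z ) ) >= 15
stmt 1: x := z - 1  -- replace 2 occurrence(s) of x with (z - 1)
  => ( ( ( z - 1 ) - z ) + ( ( z - 1 ) - z ) ) >= 15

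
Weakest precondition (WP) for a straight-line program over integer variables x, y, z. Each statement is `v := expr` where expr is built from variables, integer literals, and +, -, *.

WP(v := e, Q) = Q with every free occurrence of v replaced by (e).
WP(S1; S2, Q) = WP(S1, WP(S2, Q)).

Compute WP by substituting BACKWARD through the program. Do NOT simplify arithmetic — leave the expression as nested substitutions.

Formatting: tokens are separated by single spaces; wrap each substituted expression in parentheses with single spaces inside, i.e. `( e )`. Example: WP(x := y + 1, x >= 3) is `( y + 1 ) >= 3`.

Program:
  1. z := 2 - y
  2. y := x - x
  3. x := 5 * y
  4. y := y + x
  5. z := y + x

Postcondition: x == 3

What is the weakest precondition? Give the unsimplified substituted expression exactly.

post: x == 3
stmt 5: z := y + x  -- replace 0 occurrence(s) of z with (y + x)
  => x == 3
stmt 4: y := y + x  -- replace 0 occurrence(s) of y with (y + x)
  => x == 3
stmt 3: x := 5 * y  -- replace 1 occurrence(s) of x with (5 * y)
  => ( 5 * y ) == 3
stmt 2: y := x - x  -- replace 1 occurrence(s) of y with (x - x)
  => ( 5 * ( x - x ) ) == 3
stmt 1: z := 2 - y  -- replace 0 occurrence(s) of z with (2 - y)
  => ( 5 * ( x - x ) ) == 3

Answer: ( 5 * ( x - x ) ) == 3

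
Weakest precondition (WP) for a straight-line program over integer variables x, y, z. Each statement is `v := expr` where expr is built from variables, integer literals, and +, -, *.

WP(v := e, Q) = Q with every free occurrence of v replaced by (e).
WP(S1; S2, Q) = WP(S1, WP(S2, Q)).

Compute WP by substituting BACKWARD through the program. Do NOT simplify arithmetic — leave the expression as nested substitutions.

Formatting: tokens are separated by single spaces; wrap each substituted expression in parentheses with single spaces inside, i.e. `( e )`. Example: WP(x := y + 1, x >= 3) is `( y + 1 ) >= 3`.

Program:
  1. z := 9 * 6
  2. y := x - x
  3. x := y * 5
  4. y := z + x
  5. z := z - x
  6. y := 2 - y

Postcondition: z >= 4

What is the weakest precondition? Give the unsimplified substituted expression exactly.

post: z >= 4
stmt 6: y := 2 - y  -- replace 0 occurrence(s) of y with (2 - y)
  => z >= 4
stmt 5: z := z - x  -- replace 1 occurrence(s) of z with (z - x)
  => ( z - x ) >= 4
stmt 4: y := z + x  -- replace 0 occurrence(s) of y with (z + x)
  => ( z - x ) >= 4
stmt 3: x := y * 5  -- replace 1 occurrence(s) of x with (y * 5)
  => ( z - ( y * 5 ) ) >= 4
stmt 2: y := x - x  -- replace 1 occurrence(s) of y with (x - x)
  => ( z - ( ( x - x ) * 5 ) ) >= 4
stmt 1: z := 9 * 6  -- replace 1 occurrence(s) of z with (9 * 6)
  => ( ( 9 * 6 ) - ( ( x - x ) * 5 ) ) >= 4

Answer: ( ( 9 * 6 ) - ( ( x - x ) * 5 ) ) >= 4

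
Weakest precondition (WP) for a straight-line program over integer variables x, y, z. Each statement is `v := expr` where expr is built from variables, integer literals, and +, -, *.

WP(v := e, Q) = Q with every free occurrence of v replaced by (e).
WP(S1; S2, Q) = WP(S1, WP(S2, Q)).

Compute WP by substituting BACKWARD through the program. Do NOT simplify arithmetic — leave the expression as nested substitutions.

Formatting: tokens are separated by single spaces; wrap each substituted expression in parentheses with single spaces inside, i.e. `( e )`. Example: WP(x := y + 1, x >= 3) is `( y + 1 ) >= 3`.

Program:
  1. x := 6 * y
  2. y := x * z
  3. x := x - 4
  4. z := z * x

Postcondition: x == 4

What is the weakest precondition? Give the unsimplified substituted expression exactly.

Answer: ( ( 6 * y ) - 4 ) == 4

Derivation:
post: x == 4
stmt 4: z := z * x  -- replace 0 occurrence(s) of z with (z * x)
  => x == 4
stmt 3: x := x - 4  -- replace 1 occurrence(s) of x with (x - 4)
  => ( x - 4 ) == 4
stmt 2: y := x * z  -- replace 0 occurrence(s) of y with (x * z)
  => ( x - 4 ) == 4
stmt 1: x := 6 * y  -- replace 1 occurrence(s) of x with (6 * y)
  => ( ( 6 * y ) - 4 ) == 4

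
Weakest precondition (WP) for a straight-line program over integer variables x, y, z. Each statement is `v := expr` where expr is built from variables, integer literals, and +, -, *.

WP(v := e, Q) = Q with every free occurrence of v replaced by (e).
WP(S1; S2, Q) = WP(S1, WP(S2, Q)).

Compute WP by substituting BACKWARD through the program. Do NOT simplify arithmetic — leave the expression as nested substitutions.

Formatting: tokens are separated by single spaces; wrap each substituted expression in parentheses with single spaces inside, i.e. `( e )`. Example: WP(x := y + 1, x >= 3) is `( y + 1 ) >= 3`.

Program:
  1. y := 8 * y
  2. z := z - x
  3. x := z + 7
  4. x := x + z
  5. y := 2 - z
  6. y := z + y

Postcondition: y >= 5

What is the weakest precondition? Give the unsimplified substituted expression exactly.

post: y >= 5
stmt 6: y := z + y  -- replace 1 occurrence(s) of y with (z + y)
  => ( z + y ) >= 5
stmt 5: y := 2 - z  -- replace 1 occurrence(s) of y with (2 - z)
  => ( z + ( 2 - z ) ) >= 5
stmt 4: x := x + z  -- replace 0 occurrence(s) of x with (x + z)
  => ( z + ( 2 - z ) ) >= 5
stmt 3: x := z + 7  -- replace 0 occurrence(s) of x with (z + 7)
  => ( z + ( 2 - z ) ) >= 5
stmt 2: z := z - x  -- replace 2 occurrence(s) of z with (z - x)
  => ( ( z - x ) + ( 2 - ( z - x ) ) ) >= 5
stmt 1: y := 8 * y  -- replace 0 occurrence(s) of y with (8 * y)
  => ( ( z - x ) + ( 2 - ( z - x ) ) ) >= 5

Answer: ( ( z - x ) + ( 2 - ( z - x ) ) ) >= 5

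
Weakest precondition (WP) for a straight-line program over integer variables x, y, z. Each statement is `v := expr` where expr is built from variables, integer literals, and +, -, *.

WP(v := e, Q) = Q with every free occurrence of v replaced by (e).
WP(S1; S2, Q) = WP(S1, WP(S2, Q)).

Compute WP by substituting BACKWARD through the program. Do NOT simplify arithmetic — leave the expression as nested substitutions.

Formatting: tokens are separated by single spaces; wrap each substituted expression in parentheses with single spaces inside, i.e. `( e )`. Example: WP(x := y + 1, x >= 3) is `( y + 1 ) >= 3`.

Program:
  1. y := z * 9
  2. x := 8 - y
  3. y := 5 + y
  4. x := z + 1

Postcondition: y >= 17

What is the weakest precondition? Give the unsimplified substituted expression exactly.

post: y >= 17
stmt 4: x := z + 1  -- replace 0 occurrence(s) of x with (z + 1)
  => y >= 17
stmt 3: y := 5 + y  -- replace 1 occurrence(s) of y with (5 + y)
  => ( 5 + y ) >= 17
stmt 2: x := 8 - y  -- replace 0 occurrence(s) of x with (8 - y)
  => ( 5 + y ) >= 17
stmt 1: y := z * 9  -- replace 1 occurrence(s) of y with (z * 9)
  => ( 5 + ( z * 9 ) ) >= 17

Answer: ( 5 + ( z * 9 ) ) >= 17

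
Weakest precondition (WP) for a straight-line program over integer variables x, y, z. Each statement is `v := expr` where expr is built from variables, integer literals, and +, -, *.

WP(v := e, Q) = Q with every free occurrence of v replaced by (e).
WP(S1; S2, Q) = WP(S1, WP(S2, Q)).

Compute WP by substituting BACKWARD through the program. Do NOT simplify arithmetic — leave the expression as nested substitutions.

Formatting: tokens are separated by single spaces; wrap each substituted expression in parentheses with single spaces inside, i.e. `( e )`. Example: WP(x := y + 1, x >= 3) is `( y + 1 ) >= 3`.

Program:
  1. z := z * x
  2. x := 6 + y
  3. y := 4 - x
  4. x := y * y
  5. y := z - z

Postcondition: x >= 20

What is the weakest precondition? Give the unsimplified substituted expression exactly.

post: x >= 20
stmt 5: y := z - z  -- replace 0 occurrence(s) of y with (z - z)
  => x >= 20
stmt 4: x := y * y  -- replace 1 occurrence(s) of x with (y * y)
  => ( y * y ) >= 20
stmt 3: y := 4 - x  -- replace 2 occurrence(s) of y with (4 - x)
  => ( ( 4 - x ) * ( 4 - x ) ) >= 20
stmt 2: x := 6 + y  -- replace 2 occurrence(s) of x with (6 + y)
  => ( ( 4 - ( 6 + y ) ) * ( 4 - ( 6 + y ) ) ) >= 20
stmt 1: z := z * x  -- replace 0 occurrence(s) of z with (z * x)
  => ( ( 4 - ( 6 + y ) ) * ( 4 - ( 6 + y ) ) ) >= 20

Answer: ( ( 4 - ( 6 + y ) ) * ( 4 - ( 6 + y ) ) ) >= 20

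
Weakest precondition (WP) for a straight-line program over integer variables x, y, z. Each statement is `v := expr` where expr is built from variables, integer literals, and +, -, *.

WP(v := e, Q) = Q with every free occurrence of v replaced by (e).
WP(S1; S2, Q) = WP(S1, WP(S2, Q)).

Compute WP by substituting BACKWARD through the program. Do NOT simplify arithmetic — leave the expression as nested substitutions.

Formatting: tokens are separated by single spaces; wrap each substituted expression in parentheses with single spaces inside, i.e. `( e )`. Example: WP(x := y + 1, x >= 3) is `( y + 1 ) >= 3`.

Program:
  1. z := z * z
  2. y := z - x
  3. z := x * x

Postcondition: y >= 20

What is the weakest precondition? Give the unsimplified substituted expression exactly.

Answer: ( ( z * z ) - x ) >= 20

Derivation:
post: y >= 20
stmt 3: z := x * x  -- replace 0 occurrence(s) of z with (x * x)
  => y >= 20
stmt 2: y := z - x  -- replace 1 occurrence(s) of y with (z - x)
  => ( z - x ) >= 20
stmt 1: z := z * z  -- replace 1 occurrence(s) of z with (z * z)
  => ( ( z * z ) - x ) >= 20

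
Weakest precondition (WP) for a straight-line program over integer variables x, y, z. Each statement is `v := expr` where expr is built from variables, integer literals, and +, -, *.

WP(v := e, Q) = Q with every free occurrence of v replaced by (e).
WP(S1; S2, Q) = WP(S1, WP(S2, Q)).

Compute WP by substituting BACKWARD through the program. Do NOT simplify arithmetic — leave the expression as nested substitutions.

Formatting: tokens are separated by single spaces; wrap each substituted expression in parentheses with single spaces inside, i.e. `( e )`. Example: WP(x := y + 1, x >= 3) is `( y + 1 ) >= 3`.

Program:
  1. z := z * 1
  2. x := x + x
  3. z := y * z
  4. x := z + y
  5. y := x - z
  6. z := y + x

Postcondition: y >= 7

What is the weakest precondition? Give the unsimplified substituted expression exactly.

post: y >= 7
stmt 6: z := y + x  -- replace 0 occurrence(s) of z with (y + x)
  => y >= 7
stmt 5: y := x - z  -- replace 1 occurrence(s) of y with (x - z)
  => ( x - z ) >= 7
stmt 4: x := z + y  -- replace 1 occurrence(s) of x with (z + y)
  => ( ( z + y ) - z ) >= 7
stmt 3: z := y * z  -- replace 2 occurrence(s) of z with (y * z)
  => ( ( ( y * z ) + y ) - ( y * z ) ) >= 7
stmt 2: x := x + x  -- replace 0 occurrence(s) of x with (x + x)
  => ( ( ( y * z ) + y ) - ( y * z ) ) >= 7
stmt 1: z := z * 1  -- replace 2 occurrence(s) of z with (z * 1)
  => ( ( ( y * ( z * 1 ) ) + y ) - ( y * ( z * 1 ) ) ) >= 7

Answer: ( ( ( y * ( z * 1 ) ) + y ) - ( y * ( z * 1 ) ) ) >= 7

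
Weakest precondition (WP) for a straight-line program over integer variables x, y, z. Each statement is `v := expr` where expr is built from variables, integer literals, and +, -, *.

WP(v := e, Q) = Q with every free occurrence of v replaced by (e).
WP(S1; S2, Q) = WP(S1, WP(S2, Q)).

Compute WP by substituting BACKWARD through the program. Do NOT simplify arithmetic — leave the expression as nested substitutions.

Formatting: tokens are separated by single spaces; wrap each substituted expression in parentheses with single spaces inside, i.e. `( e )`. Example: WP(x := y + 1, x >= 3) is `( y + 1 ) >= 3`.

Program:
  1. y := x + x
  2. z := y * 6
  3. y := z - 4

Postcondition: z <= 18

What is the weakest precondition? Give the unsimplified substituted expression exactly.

post: z <= 18
stmt 3: y := z - 4  -- replace 0 occurrence(s) of y with (z - 4)
  => z <= 18
stmt 2: z := y * 6  -- replace 1 occurrence(s) of z with (y * 6)
  => ( y * 6 ) <= 18
stmt 1: y := x + x  -- replace 1 occurrence(s) of y with (x + x)
  => ( ( x + x ) * 6 ) <= 18

Answer: ( ( x + x ) * 6 ) <= 18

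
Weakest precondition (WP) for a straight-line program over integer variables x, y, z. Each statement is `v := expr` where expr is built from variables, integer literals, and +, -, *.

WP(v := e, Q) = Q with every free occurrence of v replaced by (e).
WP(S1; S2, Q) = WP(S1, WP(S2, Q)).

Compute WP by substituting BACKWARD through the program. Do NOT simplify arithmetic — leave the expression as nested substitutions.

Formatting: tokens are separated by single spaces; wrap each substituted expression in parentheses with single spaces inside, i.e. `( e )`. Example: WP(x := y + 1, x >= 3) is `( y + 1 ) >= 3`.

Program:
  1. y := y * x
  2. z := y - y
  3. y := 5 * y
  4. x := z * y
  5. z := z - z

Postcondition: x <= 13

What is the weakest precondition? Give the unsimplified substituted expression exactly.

Answer: ( ( ( y * x ) - ( y * x ) ) * ( 5 * ( y * x ) ) ) <= 13

Derivation:
post: x <= 13
stmt 5: z := z - z  -- replace 0 occurrence(s) of z with (z - z)
  => x <= 13
stmt 4: x := z * y  -- replace 1 occurrence(s) of x with (z * y)
  => ( z * y ) <= 13
stmt 3: y := 5 * y  -- replace 1 occurrence(s) of y with (5 * y)
  => ( z * ( 5 * y ) ) <= 13
stmt 2: z := y - y  -- replace 1 occurrence(s) of z with (y - y)
  => ( ( y - y ) * ( 5 * y ) ) <= 13
stmt 1: y := y * x  -- replace 3 occurrence(s) of y with (y * x)
  => ( ( ( y * x ) - ( y * x ) ) * ( 5 * ( y * x ) ) ) <= 13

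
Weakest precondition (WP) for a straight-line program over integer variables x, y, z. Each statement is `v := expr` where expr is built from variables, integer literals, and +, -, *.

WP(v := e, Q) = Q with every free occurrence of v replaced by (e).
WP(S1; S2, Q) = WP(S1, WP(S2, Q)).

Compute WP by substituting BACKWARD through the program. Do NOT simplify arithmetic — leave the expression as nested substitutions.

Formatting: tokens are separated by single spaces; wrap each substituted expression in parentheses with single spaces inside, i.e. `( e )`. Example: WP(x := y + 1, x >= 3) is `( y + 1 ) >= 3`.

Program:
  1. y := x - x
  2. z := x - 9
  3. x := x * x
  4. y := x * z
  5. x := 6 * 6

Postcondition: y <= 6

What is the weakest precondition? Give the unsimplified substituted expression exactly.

post: y <= 6
stmt 5: x := 6 * 6  -- replace 0 occurrence(s) of x with (6 * 6)
  => y <= 6
stmt 4: y := x * z  -- replace 1 occurrence(s) of y with (x * z)
  => ( x * z ) <= 6
stmt 3: x := x * x  -- replace 1 occurrence(s) of x with (x * x)
  => ( ( x * x ) * z ) <= 6
stmt 2: z := x - 9  -- replace 1 occurrence(s) of z with (x - 9)
  => ( ( x * x ) * ( x - 9 ) ) <= 6
stmt 1: y := x - x  -- replace 0 occurrence(s) of y with (x - x)
  => ( ( x * x ) * ( x - 9 ) ) <= 6

Answer: ( ( x * x ) * ( x - 9 ) ) <= 6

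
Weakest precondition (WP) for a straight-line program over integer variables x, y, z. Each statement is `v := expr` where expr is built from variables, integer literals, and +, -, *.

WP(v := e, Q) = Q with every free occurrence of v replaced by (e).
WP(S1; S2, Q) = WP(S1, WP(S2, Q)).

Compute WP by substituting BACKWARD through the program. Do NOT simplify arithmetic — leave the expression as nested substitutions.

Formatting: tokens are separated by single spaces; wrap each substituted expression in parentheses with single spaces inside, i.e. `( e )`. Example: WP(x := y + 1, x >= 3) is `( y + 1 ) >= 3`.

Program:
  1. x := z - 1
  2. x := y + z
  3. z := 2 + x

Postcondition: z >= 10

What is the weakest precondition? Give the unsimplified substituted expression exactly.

Answer: ( 2 + ( y + z ) ) >= 10

Derivation:
post: z >= 10
stmt 3: z := 2 + x  -- replace 1 occurrence(s) of z with (2 + x)
  => ( 2 + x ) >= 10
stmt 2: x := y + z  -- replace 1 occurrence(s) of x with (y + z)
  => ( 2 + ( y + z ) ) >= 10
stmt 1: x := z - 1  -- replace 0 occurrence(s) of x with (z - 1)
  => ( 2 + ( y + z ) ) >= 10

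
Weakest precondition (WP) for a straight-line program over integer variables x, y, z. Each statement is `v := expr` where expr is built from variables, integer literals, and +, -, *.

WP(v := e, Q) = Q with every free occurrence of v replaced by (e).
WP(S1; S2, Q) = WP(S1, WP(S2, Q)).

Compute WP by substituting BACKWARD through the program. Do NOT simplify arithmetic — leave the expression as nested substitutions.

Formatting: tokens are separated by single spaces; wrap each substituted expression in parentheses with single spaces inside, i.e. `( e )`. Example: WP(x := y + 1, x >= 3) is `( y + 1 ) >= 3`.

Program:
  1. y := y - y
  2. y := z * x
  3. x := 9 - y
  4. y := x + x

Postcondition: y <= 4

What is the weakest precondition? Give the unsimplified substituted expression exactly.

Answer: ( ( 9 - ( z * x ) ) + ( 9 - ( z * x ) ) ) <= 4

Derivation:
post: y <= 4
stmt 4: y := x + x  -- replace 1 occurrence(s) of y with (x + x)
  => ( x + x ) <= 4
stmt 3: x := 9 - y  -- replace 2 occurrence(s) of x with (9 - y)
  => ( ( 9 - y ) + ( 9 - y ) ) <= 4
stmt 2: y := z * x  -- replace 2 occurrence(s) of y with (z * x)
  => ( ( 9 - ( z * x ) ) + ( 9 - ( z * x ) ) ) <= 4
stmt 1: y := y - y  -- replace 0 occurrence(s) of y with (y - y)
  => ( ( 9 - ( z * x ) ) + ( 9 - ( z * x ) ) ) <= 4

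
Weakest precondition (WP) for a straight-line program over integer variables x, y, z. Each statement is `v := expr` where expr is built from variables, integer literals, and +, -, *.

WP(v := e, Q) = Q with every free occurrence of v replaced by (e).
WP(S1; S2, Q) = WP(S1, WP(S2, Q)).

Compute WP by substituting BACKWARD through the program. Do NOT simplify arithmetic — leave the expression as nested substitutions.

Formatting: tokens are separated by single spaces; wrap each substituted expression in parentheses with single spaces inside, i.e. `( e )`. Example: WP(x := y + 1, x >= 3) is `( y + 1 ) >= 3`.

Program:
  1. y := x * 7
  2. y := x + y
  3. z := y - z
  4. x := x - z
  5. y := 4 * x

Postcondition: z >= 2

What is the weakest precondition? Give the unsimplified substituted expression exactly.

Answer: ( ( x + ( x * 7 ) ) - z ) >= 2

Derivation:
post: z >= 2
stmt 5: y := 4 * x  -- replace 0 occurrence(s) of y with (4 * x)
  => z >= 2
stmt 4: x := x - z  -- replace 0 occurrence(s) of x with (x - z)
  => z >= 2
stmt 3: z := y - z  -- replace 1 occurrence(s) of z with (y - z)
  => ( y - z ) >= 2
stmt 2: y := x + y  -- replace 1 occurrence(s) of y with (x + y)
  => ( ( x + y ) - z ) >= 2
stmt 1: y := x * 7  -- replace 1 occurrence(s) of y with (x * 7)
  => ( ( x + ( x * 7 ) ) - z ) >= 2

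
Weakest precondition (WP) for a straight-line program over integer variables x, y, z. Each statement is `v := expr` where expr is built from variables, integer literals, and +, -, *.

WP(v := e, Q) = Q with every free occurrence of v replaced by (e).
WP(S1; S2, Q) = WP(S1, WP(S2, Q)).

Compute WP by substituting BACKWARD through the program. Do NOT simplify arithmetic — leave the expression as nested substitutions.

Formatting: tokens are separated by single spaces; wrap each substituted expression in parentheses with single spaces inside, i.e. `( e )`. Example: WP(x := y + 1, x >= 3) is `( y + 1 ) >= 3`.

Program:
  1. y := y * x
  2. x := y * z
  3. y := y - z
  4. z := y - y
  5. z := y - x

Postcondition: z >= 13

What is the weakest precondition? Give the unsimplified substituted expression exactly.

Answer: ( ( ( y * x ) - z ) - ( ( y * x ) * z ) ) >= 13

Derivation:
post: z >= 13
stmt 5: z := y - x  -- replace 1 occurrence(s) of z with (y - x)
  => ( y - x ) >= 13
stmt 4: z := y - y  -- replace 0 occurrence(s) of z with (y - y)
  => ( y - x ) >= 13
stmt 3: y := y - z  -- replace 1 occurrence(s) of y with (y - z)
  => ( ( y - z ) - x ) >= 13
stmt 2: x := y * z  -- replace 1 occurrence(s) of x with (y * z)
  => ( ( y - z ) - ( y * z ) ) >= 13
stmt 1: y := y * x  -- replace 2 occurrence(s) of y with (y * x)
  => ( ( ( y * x ) - z ) - ( ( y * x ) * z ) ) >= 13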